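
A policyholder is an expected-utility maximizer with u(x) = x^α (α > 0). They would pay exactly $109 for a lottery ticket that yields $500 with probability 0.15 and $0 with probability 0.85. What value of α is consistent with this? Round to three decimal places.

EU(lottery) = 0.15·500^α + 0.85·0 = 0.15·500^α.
Equating: 109^α = 0.15·500^α, i.e. 0.2180^α = 0.15.
Take logs: α = ln 0.15 / ln(109/500) ≈ 1.24543.

α ≈ 1.245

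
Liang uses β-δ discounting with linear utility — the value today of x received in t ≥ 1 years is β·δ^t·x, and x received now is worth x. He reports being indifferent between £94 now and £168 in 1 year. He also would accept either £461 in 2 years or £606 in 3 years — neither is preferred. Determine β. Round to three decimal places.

β ≈ 0.736

The second indifference involves only future payoffs, so β cancels: β·δ^2·461 = β·δ^3·606, giving δ = 461/606 = 0.76073.
The first indifference: 94 = β·δ·168, so β = 94/(δ·168) = 94/(0.76073·168) ≈ 0.736.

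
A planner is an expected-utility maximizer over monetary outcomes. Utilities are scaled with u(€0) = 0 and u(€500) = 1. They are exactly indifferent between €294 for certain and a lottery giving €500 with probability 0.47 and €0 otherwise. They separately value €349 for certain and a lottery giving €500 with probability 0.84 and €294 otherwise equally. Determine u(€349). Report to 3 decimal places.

First, u(€294) = 0.47·u(€500) + 0.53·u(€0) = 0.47.
Chaining: u(€349) = 0.84·1.00 + 0.16·0.47 = 0.9152.

0.915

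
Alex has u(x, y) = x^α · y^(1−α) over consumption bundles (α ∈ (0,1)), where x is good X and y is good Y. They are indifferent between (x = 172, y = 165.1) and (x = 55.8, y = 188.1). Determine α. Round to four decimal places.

The Cobb–Douglas utilities coincide, so 172^α·165.1^(1−α) = 55.8^α·188.1^(1−α).
Taking logs: α·ln 172 + (1−α)·ln 165.1 = α·ln 55.8 + (1−α)·ln 188.1, i.e. α·1.1257206 = (1−α)·0.1304224.
Thus α·(1.2561430) = 0.1304224, so α = 0.1304224/1.2561430 ≈ 0.1038.

α ≈ 0.1038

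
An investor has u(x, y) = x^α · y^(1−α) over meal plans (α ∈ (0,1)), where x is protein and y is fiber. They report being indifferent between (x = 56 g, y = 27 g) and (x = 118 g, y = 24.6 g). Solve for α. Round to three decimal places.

Set the two utilities equal: 56^α·27^(1−α) = 118^α·24.6^(1−α).
Rearrange to (56/118)^α = (24.6/27)^(1−α) and take logs: α·-0.745333 = (1−α)·-0.093090.
With A = -0.745333 and B = -0.093090: α·A = (1−α)·B, so α = B/(A+B) = -0.093090/-0.838423 ≈ 0.111.

α ≈ 0.111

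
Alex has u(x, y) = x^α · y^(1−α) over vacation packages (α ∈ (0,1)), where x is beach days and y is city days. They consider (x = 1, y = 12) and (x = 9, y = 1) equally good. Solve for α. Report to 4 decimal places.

Indifference: 1^α · 12^(1−α) = 9^α · 1^(1−α).
Rearrange to (1/9)^α = (1/12)^(1−α) and take logs: α·-2.1972246 = (1−α)·-2.4849066.
With A = -2.1972246 and B = -2.4849066: α·A = (1−α)·B, so α = B/(A+B) = -2.4849066/-4.6821312 ≈ 0.5307.

α ≈ 0.5307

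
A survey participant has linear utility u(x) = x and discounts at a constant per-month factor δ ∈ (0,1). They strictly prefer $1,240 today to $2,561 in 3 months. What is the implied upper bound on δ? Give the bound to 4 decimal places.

δ < 0.7852

Comparing present values: 1240 > δ^3·2561.
Hence δ^3 < 1240/2561 = 0.48419, and x ↦ x^(1/3) is increasing on (0,∞).
δ < (1240/2561)^(1/3) ≈ 0.7852.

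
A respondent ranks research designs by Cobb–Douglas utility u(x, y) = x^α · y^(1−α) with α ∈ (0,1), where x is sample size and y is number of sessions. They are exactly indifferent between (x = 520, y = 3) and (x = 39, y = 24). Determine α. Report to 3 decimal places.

α ≈ 0.445

Indifference: 520^α · 3^(1−α) = 39^α · 24^(1−α).
Rearrange to (520/39)^α = (24/3)^(1−α) and take logs: α·2.590267 = (1−α)·2.079442.
So α/(1−α) = (2.079442)/(2.590267) = 0.802791, and α = 0.802791/1.802791 ≈ 0.445.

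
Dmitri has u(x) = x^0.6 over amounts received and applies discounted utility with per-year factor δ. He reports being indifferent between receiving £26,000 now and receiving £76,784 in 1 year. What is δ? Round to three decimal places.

δ ≈ 0.522

Indifference means u(26000) = δ · u(76784), so δ = u(26000)/u(76784).
Since u(x) = x^0.6, δ = (26000/76784)^0.6 = 0.33861^0.6 = 0.52218.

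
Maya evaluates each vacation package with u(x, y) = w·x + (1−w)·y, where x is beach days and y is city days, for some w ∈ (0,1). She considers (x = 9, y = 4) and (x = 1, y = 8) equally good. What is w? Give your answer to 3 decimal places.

w = 0.333

u(9,4) = u(1,8) means w·9 + (1−w)·4 = w·1 + (1−w)·8.
w·(9−1) = (1−w)·(8−4), i.e. w·8 = (1−w)·4.
Hence w = 4/(8+4) = 4/12 = 0.333.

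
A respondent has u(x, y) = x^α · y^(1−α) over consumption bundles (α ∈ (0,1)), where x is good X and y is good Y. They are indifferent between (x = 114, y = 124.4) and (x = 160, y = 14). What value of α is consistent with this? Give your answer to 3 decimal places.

α ≈ 0.866

Indifference: 114^α · 124.4^(1−α) = 160^α · 14^(1−α).
Taking logs: α·ln 114 + (1−α)·ln 124.4 = α·ln 160 + (1−α)·ln 14, i.e. α·-0.338975 = (1−α)·-2.184445.
So α/(1−α) = (-2.184445)/(-0.338975) = 6.444266, and α = 6.444266/7.444266 ≈ 0.866.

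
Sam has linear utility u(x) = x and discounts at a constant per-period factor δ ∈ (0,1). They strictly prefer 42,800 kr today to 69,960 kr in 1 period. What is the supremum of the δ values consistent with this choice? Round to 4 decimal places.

δ < 0.6118

Under u(x) = x this choice says 42800 > δ·69960.
So δ < 42800/69960 = 0.61178.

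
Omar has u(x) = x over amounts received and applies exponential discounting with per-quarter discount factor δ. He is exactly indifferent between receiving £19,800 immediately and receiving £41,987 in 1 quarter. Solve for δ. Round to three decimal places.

Indifference means u(19800) = δ · u(41987), so δ = u(19800)/u(41987).
With u(x) = x: δ = 19800/41987 = 0.47157.

δ ≈ 0.472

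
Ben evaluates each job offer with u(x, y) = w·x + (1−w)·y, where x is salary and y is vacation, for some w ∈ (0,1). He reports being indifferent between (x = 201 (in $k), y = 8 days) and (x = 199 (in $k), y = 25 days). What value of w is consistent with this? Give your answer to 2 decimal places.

w = 0.89

Indifference: w·201 + (1−w)·8 = w·199 + (1−w)·25.
Collecting terms: w·2 = (1−w)·17.
The marginal rate of substitution is 17/2, so w = 17/(2+17) = 0.89.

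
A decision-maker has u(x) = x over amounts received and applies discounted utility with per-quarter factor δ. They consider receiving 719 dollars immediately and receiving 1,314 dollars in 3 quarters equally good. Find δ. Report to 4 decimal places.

δ ≈ 0.8179

Indifference means u(719) = δ^3 · u(1314), so δ^3 = u(719)/u(1314).
With u(x) = x: δ^3 = 719/1314 = 0.54718.
So δ = 0.54718^(1/3) ≈ 0.8179.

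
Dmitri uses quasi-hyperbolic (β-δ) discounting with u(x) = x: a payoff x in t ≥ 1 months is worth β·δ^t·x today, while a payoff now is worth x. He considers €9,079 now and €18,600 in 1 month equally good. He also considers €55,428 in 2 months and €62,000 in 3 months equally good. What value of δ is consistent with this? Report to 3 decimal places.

From the later pair, β·δ^2·55428 = β·δ^3·62000; dividing through, δ = 55428/62000 = 0.89400.

δ ≈ 0.894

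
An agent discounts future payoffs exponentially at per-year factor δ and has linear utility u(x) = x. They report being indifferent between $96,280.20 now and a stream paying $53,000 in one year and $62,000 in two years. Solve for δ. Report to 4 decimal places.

Equating present values: 96280.20 = 53000δ + 62000δ².
That is, 62000δ² + 53000δ − 96280.20 = 0, a quadratic in δ.
By the quadratic formula (taking the positive root), δ = (−53000 + √26686489600.00) / 124000 ≈ 0.8900.

δ ≈ 0.8900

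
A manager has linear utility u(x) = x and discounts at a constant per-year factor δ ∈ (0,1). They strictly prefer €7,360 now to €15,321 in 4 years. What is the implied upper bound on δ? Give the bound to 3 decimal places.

δ < 0.833

Comparing present values: 7360 > δ^4·15321.
So δ^4 < 7360/15321 = 0.48039; taking the 4th root of both positive sides preserves the inequality.
δ < (7360/15321)^(1/4) ≈ 0.833.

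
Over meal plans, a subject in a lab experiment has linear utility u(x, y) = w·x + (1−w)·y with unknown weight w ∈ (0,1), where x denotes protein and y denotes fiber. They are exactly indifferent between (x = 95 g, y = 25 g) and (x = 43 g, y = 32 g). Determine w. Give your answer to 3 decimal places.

Indifference: w·95 + (1−w)·25 = w·43 + (1−w)·32.
w·(95−43) = (1−w)·(32−25), i.e. w·52 = (1−w)·7.
Hence w = 7/(52+7) = 7/59 = 0.119.

w = 0.119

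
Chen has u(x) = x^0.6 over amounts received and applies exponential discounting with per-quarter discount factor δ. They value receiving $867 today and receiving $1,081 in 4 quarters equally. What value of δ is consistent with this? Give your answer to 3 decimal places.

Indifference means u(867) = δ^4 · u(1081), so δ^4 = u(867)/u(1081).
With u(x) = x^0.6: δ^4 = 867^0.6/1081^0.6 = (867/1081)^0.6 = 0.87602.
Taking the 4th root: δ = 0.87602^(1/4) ≈ 0.967.

δ ≈ 0.967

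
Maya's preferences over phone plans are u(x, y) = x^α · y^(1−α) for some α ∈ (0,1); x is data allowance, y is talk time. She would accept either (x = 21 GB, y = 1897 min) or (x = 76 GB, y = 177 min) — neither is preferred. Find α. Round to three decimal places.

Set the two utilities equal: 21^α·1897^(1−α) = 76^α·177^(1−α).
Taking logs: α·ln 21 + (1−α)·ln 1897 = α·ln 76 + (1−α)·ln 177, i.e. α·-1.286211 = (1−α)·-2.371879.
Thus α·(-3.658090) = -2.371879, so α = -2.371879/-3.658090 ≈ 0.648.

α ≈ 0.648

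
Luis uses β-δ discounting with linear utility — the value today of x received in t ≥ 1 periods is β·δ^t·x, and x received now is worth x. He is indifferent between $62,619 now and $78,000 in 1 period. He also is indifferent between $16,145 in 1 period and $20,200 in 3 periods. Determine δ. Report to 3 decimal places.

The second indifference involves only future payoffs, so β cancels: β·δ^1·16145 = β·δ^3·20200, giving δ^2 = 16145/20200 = 0.79926, so δ = 0.89401.

δ ≈ 0.894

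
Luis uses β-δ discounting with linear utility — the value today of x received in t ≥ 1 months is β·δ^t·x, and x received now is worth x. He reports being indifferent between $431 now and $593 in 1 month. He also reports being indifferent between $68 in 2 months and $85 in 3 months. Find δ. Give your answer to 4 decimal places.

From the later pair, β·δ^2·68 = β·δ^3·85; dividing through, δ = 68/85 = 0.80000.

δ ≈ 0.8000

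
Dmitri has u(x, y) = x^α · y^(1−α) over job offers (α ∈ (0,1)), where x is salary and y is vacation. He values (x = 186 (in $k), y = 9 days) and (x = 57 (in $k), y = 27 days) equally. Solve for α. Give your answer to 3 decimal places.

The Cobb–Douglas utilities coincide, so 186^α·9^(1−α) = 57^α·27^(1−α).
(186/57)^α = (27/9)^(1−α); take logs: α·ln(186/57) = (1−α)·ln(27/9), i.e. α·1.182695 = (1−α)·1.098612.
So α/(1−α) = (1.098612)/(1.182695) = 0.928906, and α = 0.928906/1.928906 ≈ 0.482.

α ≈ 0.482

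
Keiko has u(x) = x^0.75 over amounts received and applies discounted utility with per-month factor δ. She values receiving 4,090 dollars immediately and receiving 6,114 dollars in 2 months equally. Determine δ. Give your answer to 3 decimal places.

Indifference means u(4090) = δ^2 · u(6114), so δ^2 = u(4090)/u(6114).
Since u(x) = x^0.75, δ^2 = (4090/6114)^0.75 = 0.66896^0.75 = 0.73969.
Taking the square root: δ = 0.73969^(1/2) ≈ 0.860.

δ ≈ 0.860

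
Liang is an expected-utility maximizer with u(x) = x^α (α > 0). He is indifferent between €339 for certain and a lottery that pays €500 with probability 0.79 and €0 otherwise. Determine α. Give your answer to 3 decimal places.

Since u(0) = 0, the lottery's EU is 0.79·500^α.
Setting u(339) equal to that: 339^α = 0.79·500^α ⇒ (339/500)^α = 0.79.
α = ln(0.79) / ln(339/500) = -0.235722/-0.388608 ≈ 0.607.

α ≈ 0.607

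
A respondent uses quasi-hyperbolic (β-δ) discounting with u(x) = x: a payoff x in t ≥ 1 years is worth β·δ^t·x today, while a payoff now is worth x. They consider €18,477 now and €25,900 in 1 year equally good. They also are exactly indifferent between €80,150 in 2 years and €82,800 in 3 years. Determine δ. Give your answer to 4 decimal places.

The second indifference involves only future payoffs, so β cancels: β·δ^2·80150 = β·δ^3·82800, giving δ = 80150/82800 = 0.96800.

δ ≈ 0.9680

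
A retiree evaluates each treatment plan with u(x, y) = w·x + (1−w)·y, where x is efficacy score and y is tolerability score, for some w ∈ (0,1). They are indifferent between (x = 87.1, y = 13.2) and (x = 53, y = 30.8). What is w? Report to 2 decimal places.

w = 0.34

Indifference: w·87.1 + (1−w)·13.2 = w·53 + (1−w)·30.8.
Rearranging, 34.1·w − 17.6·(1−w) = 0.
The marginal rate of substitution is 17.6/34.1, so w = 17.6/(34.1+17.6) = 0.34.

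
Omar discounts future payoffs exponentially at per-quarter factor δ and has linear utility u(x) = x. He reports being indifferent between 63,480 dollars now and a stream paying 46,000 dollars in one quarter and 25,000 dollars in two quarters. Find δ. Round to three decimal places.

δ ≈ 0.920

The stream is worth 46000δ + 25000δ² today, so 46000δ + 25000δ² = 63480.
That is, 25000δ² + 46000δ − 63480 = 0, a quadratic in δ.
δ = (−46000 + √(46000² + 4·25000·63480)) / (2·25000) = (−46000 + √8464000000.00) / 50000 ≈ 0.920.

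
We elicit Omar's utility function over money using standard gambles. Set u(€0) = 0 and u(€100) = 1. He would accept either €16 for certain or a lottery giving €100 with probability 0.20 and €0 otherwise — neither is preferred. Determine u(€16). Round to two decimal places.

0.20

The indifference gives u(€16) = 0.20·u(€100) + 0.80·u(€0) = 0.20·1 + 0.80·0 = 0.20.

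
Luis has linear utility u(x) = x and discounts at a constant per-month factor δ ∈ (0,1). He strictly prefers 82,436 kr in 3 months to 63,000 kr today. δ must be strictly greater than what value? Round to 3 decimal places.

δ > 0.914

Comparing present values: 63000 < δ^3·82436.
So δ^3 > 63000/82436 = 0.76423; taking the cube root of both positive sides preserves the inequality.
δ > 0.76423^(1/3) = 0.914.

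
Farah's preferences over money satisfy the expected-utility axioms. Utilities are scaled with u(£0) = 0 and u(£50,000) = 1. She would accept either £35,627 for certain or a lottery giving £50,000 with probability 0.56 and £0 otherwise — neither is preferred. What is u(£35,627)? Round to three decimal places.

u(£35,627) equals the lottery's expected utility: 0.56·1 + 0.44·0 = 0.56.

0.560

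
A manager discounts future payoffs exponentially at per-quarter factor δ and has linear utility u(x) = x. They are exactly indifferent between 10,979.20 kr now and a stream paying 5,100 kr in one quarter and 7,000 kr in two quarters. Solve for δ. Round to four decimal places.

δ ≈ 0.9400

The stream is worth 5100δ + 7000δ² today, so 5100δ + 7000δ² = 10979.20.
Rearranged: 7000δ² + 5100δ − 10979.20 = 0.
The positive root is δ = [−5100 + √(5100² + 4·7000·10979.20)] / (2·7000) = (−5100 + 18260.000)/14000 ≈ 0.9400.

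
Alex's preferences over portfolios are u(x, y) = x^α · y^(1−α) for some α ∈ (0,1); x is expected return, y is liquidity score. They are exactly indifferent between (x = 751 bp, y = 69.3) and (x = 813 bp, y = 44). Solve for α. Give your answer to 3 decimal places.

α ≈ 0.851

Indifference: 751^α · 69.3^(1−α) = 813^α · 44^(1−α).
Taking logs: α·ln 751 + (1−α)·ln 69.3 = α·ln 813 + (1−α)·ln 44, i.e. α·-0.079325 = (1−α)·-0.454255.
Thus α·(-0.533580) = -0.454255, so α = -0.454255/-0.533580 ≈ 0.851.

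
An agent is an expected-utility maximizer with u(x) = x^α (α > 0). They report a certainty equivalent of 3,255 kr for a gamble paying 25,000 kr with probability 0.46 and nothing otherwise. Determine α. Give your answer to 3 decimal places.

EU(lottery) = 0.46·25000^α + 0.54·0 = 0.46·25000^α.
Setting u(3255) equal to that: 3255^α = 0.46·25000^α ⇒ (3255/25000)^α = 0.46.
Taking logs: α·ln(3255/25000) = ln(0.46), so α = -0.776529 / -2.038684 ≈ 0.381.

α ≈ 0.381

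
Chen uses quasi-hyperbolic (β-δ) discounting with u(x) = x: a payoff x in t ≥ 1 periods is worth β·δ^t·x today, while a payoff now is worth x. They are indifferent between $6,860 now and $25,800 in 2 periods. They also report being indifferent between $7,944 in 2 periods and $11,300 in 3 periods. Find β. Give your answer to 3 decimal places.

The second indifference involves only future payoffs, so β cancels: β·δ^2·7944 = β·δ^3·11300, giving δ = 7944/11300 = 0.70301.
Now use the now-vs-future pair: 6860 = β·δ^2·25800 gives β = 6860/(0.49422·25800) ≈ 0.538.

β ≈ 0.538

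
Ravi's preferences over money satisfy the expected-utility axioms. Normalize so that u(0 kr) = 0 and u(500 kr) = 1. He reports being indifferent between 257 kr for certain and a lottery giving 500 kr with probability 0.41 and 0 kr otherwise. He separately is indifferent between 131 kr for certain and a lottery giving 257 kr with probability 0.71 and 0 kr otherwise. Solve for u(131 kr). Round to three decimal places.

The first gamble pins u(257 kr): it must equal 0.41·1 + 0.59·0 = 0.41.
Then u(131 kr) = 0.71·u(257 kr) + 0.29·u(0 kr) = 0.71·0.41 + 0.29·0.00 = 0.2911.

0.291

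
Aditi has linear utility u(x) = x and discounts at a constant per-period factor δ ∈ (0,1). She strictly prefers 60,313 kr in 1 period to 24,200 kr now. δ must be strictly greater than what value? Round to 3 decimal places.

δ > 0.401

Under u(x) = x this choice says 24200 < δ·60313.
So δ > 24200/60313 = 0.40124.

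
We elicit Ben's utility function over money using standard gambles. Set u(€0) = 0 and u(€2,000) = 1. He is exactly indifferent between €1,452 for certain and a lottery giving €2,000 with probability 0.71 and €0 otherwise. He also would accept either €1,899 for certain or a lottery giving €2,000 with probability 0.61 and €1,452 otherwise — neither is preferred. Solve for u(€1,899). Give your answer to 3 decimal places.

0.887

From the first indifference, u(€1,452) = 0.71·u(€2,000) + 0.29·u(€0) = 0.71·1 + 0.29·0 = 0.71.
Then u(€1,899) = 0.61·u(€2,000) + 0.39·u(€1,452) = 0.61·1.00 + 0.39·0.71 = 0.8869.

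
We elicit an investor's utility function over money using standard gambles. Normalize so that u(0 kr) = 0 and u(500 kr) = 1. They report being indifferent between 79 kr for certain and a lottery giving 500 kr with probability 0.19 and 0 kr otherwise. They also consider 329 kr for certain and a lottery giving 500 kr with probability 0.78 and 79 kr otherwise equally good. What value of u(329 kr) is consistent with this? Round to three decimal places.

The first gamble pins u(79 kr): it must equal 0.19·1 + 0.81·0 = 0.19.
The second indifference gives u(329 kr) = 0.78·u(500 kr) + 0.22·u(79 kr) = 0.78·1.00 + 0.22·0.19 = 0.8218.

0.822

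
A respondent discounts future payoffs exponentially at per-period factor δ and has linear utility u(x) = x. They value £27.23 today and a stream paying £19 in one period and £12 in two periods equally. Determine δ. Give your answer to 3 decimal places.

δ ≈ 0.910

The stream is worth 19δ + 12δ² today, so 19δ + 12δ² = 27.23.
So 12δ² + 19δ − 27.23 = 0.
The positive root is δ = [−19 + √(19² + 4·12·27.23)] / (2·12) = (−19 + 40.842)/24 ≈ 0.910.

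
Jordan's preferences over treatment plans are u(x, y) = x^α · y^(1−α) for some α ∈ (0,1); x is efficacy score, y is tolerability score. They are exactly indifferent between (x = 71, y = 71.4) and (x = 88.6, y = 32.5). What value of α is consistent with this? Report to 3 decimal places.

The Cobb–Douglas utilities coincide, so 71^α·71.4^(1−α) = 88.6^α·32.5^(1−α).
Rearrange to (71/88.6)^α = (32.5/71.4)^(1−α) and take logs: α·-0.221452 = (1−α)·-0.787058.
So α/(1−α) = (-0.787058)/(-0.221452) = 3.554079, and α = 3.554079/4.554079 ≈ 0.780.

α ≈ 0.780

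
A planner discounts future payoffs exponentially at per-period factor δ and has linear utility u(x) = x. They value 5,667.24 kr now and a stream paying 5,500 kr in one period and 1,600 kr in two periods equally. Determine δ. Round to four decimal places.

Equating present values: 5667.24 = 5500δ + 1600δ².
Rearranged: 1600δ² + 5500δ − 5667.24 = 0.
δ = (−5500 + √(5500² + 4·1600·5667.24)) / (2·1600) = (−5500 + √66520336.00) / 3200 ≈ 0.8300.

δ ≈ 0.8300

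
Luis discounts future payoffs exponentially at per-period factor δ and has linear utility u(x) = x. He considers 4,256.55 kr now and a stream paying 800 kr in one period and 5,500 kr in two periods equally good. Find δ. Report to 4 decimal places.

δ ≈ 0.8100

Equating present values: 4256.55 = 800δ + 5500δ².
That is, 5500δ² + 800δ − 4256.55 = 0, a quadratic in δ.
The positive root is δ = [−800 + √(800² + 4·5500·4256.55)] / (2·5500) = (−800 + 9710.000)/11000 ≈ 0.8100.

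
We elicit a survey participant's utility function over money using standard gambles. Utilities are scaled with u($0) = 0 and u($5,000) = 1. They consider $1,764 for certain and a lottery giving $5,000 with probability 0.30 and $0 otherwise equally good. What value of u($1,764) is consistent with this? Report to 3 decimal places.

The indifference gives u($1,764) = 0.30·u($5,000) + 0.70·u($0) = 0.30·1 + 0.70·0 = 0.30.

0.300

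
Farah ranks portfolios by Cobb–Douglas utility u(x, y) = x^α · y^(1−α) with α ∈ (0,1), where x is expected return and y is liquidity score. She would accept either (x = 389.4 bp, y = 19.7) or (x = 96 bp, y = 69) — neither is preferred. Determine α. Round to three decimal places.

α ≈ 0.472

Set the two utilities equal: 389.4^α·19.7^(1−α) = 96^α·69^(1−α).
Taking logs: α·ln 389.4 + (1−α)·ln 19.7 = α·ln 96 + (1−α)·ln 69, i.e. α·1.400259 = (1−α)·1.253488.
So α/(1−α) = (1.253488)/(1.400259) = 0.895183, and α = 0.895183/1.895183 ≈ 0.472.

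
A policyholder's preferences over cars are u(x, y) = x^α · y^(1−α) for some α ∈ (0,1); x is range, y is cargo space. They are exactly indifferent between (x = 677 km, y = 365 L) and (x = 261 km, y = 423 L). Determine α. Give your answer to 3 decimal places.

α ≈ 0.134

Indifference: 677^α · 365^(1−α) = 261^α · 423^(1−α).
Taking logs: α·ln 677 + (1−α)·ln 365 = α·ln 261 + (1−α)·ln 423, i.e. α·0.953151 = (1−α)·0.147475.
So α/(1−α) = (0.147475)/(0.953151) = 0.154724, and α = 0.154724/1.154724 ≈ 0.134.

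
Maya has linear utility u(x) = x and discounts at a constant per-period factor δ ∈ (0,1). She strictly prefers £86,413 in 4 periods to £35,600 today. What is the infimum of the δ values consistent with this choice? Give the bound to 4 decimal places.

Comparing present values: 35600 < δ^4·86413.
Hence δ^4 > 35600/86413 = 0.41198, and x ↦ x^(1/4) is increasing on (0,∞).
δ > (35600/86413)^(1/4) ≈ 0.8012.

δ > 0.8012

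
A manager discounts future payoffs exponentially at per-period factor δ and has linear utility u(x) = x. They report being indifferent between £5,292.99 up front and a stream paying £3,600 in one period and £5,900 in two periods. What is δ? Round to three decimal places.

Present value of the stream is 3600·δ + 5900·δ². Indifference gives 3600δ + 5900δ² = 5292.99.
So 5900δ² + 3600δ − 5292.99 = 0.
δ = (−3600 + √(3600² + 4·5900·5292.99)) / (2·5900) = (−3600 + √137874564.00) / 11800 ≈ 0.690.

δ ≈ 0.690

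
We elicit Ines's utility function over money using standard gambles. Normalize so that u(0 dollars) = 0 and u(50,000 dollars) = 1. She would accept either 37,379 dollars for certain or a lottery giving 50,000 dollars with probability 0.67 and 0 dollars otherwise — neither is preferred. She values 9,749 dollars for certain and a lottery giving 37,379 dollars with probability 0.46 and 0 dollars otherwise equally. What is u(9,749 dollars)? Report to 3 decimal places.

The first gamble pins u(37,379 dollars): it must equal 0.67·1 + 0.33·0 = 0.67.
Then u(9,749 dollars) = 0.46·u(37,379 dollars) + 0.54·u(0 dollars) = 0.46·0.67 + 0.54·0.00 = 0.3082.

0.308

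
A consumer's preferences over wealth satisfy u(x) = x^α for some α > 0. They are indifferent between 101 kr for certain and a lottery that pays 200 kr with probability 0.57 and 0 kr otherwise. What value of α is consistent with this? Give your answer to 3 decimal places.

Since u(0) = 0, the lottery's EU is 0.57·200^α.
Indifference: 101^α = 0.57·200^α, so (101/200)^α = 0.57.
Taking logs: α·ln(101/200) = ln(0.57), so α = -0.562119 / -0.683197 ≈ 0.823.

α ≈ 0.823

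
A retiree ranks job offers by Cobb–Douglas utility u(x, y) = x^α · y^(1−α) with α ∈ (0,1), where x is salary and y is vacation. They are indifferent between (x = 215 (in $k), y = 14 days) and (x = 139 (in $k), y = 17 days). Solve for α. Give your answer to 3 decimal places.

α ≈ 0.308

Set the two utilities equal: 215^α·14^(1−α) = 139^α·17^(1−α).
(215/139)^α = (17/14)^(1−α); take logs: α·ln(215/139) = (1−α)·ln(17/14), i.e. α·0.436164 = (1−α)·0.194156.
Thus α·(0.630320) = 0.194156, so α = 0.194156/0.630320 ≈ 0.308.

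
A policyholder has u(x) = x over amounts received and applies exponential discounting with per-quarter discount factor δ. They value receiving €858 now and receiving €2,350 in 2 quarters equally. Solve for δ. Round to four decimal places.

δ ≈ 0.6042

Equating discounted utilities: u(858) = δ^2·u(2350) ⇒ δ^2 = u(858)/u(2350).
With u(x) = x: δ^2 = 858/2350 = 0.36511.
Hence δ = (0.36511)^(1/2) = 0.604240.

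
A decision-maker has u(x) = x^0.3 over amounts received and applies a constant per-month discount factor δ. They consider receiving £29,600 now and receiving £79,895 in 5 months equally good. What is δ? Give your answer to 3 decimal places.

δ ≈ 0.942

The payoff in 5 months is discounted by δ^5, so u(29600) = δ^5·u(79895) and δ^5 = u(29600)/u(79895).
Since u(x) = x^0.3, δ^5 = (29600/79895)^0.3 = 0.37049^0.3 = 0.74239.
Taking the 5th root: δ = 0.74239^(1/5) ≈ 0.942.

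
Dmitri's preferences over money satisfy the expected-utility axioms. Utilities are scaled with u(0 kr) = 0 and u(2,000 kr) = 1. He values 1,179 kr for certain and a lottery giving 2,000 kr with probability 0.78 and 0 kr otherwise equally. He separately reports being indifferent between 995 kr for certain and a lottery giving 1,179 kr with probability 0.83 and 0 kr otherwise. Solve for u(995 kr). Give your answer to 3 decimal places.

0.647

From the first indifference, u(1,179 kr) = 0.78·u(2,000 kr) + 0.22·u(0 kr) = 0.78·1 + 0.22·0 = 0.78.
The second indifference gives u(995 kr) = 0.83·u(1,179 kr) + 0.17·u(0 kr) = 0.83·0.78 + 0.17·0.00 = 0.6474.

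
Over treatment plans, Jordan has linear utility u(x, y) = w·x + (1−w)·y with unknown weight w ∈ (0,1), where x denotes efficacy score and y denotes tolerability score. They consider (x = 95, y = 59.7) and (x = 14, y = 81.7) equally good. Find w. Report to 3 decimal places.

w = 0.214

Equating utilities: w·95 + (1−w)·59.7 = w·14 + (1−w)·81.7.
Collecting terms: w·81 = (1−w)·22.
So w/(1−w) = 22/81 = 0.2716, giving w = 22/(81+22) = 0.214.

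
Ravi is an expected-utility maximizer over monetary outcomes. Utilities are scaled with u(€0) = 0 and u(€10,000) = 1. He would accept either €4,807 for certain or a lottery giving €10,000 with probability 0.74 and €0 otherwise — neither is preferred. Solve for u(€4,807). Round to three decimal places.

u(€4,807) equals the lottery's expected utility: 0.74·1 + 0.26·0 = 0.74.

0.740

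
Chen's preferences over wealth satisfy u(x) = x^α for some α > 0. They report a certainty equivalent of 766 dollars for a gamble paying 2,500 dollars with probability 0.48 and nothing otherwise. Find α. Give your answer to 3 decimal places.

Since u(0) = 0, the lottery's EU is 0.48·2500^α.
Equating: 766^α = 0.48·2500^α, i.e. 0.3064^α = 0.48.
α = ln(0.48) / ln(766/2500) = -0.733969/-1.182864 ≈ 0.621.

α ≈ 0.621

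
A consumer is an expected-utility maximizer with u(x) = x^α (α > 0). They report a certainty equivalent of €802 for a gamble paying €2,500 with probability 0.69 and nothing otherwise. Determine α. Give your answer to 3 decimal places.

Since u(0) = 0, the lottery's EU is 0.69·2500^α.
Indifference: 802^α = 0.69·2500^α, so (802/2500)^α = 0.69.
Take logs: α = ln 0.69 / ln(802/2500) ≈ 0.32637.

α ≈ 0.326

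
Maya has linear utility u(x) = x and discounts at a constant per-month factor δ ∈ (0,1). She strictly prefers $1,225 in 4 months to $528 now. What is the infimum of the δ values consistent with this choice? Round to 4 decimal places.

Under u(x) = x this choice says 528 < δ^4·1225.
Hence δ^4 > 528/1225 = 0.43102, and x ↦ x^(1/4) is increasing on (0,∞).
δ > (528/1225)^(1/4) ≈ 0.8103.

δ > 0.8103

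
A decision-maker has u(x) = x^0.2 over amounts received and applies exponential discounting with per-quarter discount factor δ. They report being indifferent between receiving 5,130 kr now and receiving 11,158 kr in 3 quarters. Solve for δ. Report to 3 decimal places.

The payoff in 3 quarters is discounted by δ^3, so u(5130) = δ^3·u(11158) and δ^3 = u(5130)/u(11158).
Since u(x) = x^0.2, δ^3 = (5130/11158)^0.2 = 0.45976^0.2 = 0.85606.
So δ = 0.85606^(1/3) ≈ 0.950.

δ ≈ 0.950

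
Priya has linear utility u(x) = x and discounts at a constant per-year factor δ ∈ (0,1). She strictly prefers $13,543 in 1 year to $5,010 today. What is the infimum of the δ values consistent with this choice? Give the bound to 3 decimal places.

δ > 0.370

The preference means 5010 < δ·13543.
Dividing through by 13543 gives δ > 0.36993.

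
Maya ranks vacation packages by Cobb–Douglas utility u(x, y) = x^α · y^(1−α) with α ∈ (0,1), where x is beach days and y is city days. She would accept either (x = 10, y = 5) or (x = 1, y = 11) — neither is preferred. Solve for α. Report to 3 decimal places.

Indifference: 10^α · 5^(1−α) = 1^α · 11^(1−α).
Rearrange to (10/1)^α = (11/5)^(1−α) and take logs: α·2.302585 = (1−α)·0.788457.
So α/(1−α) = (0.788457)/(2.302585) = 0.342423, and α = 0.342423/1.342423 ≈ 0.255.

α ≈ 0.255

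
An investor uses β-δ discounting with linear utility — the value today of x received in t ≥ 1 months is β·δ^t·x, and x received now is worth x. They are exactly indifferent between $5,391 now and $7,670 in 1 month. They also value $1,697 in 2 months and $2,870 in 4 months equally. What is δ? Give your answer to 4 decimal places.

Both payoffs in the second observation are in the future, so β drops out: δ^2·1697 = δ^4·2870 ⇒ δ^2 = 1697/2870 = 0.59129, so δ = 0.76895.

δ ≈ 0.7690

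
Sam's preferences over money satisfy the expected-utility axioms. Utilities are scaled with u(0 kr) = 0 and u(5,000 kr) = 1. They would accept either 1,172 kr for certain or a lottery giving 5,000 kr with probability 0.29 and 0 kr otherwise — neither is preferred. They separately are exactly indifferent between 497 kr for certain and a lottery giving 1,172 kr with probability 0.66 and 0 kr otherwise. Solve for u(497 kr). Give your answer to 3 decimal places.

0.191

From the first indifference, u(1,172 kr) = 0.29·u(5,000 kr) + 0.71·u(0 kr) = 0.29·1 + 0.71·0 = 0.29.
The second indifference gives u(497 kr) = 0.66·u(1,172 kr) + 0.34·u(0 kr) = 0.66·0.29 + 0.34·0.00 = 0.1914.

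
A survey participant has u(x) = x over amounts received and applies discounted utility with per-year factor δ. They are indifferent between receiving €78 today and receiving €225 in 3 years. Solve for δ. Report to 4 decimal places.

The payoff in 3 years is discounted by δ^3, so u(78) = δ^3·u(225) and δ^3 = u(78)/u(225).
With u(x) = x: δ^3 = 78/225 = 0.34667.
Taking the cube root: δ = 0.34667^(1/3) ≈ 0.7025.

δ ≈ 0.7025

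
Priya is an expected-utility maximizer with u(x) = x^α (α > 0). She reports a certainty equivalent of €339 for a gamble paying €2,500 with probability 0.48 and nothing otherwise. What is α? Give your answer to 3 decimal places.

α ≈ 0.367

EU(lottery) = 0.48·2500^α + 0.52·0 = 0.48·2500^α.
Setting u(339) equal to that: 339^α = 0.48·2500^α ⇒ (339/2500)^α = 0.48.
Take logs: α = ln 0.48 / ln(339/2500) ≈ 0.36734.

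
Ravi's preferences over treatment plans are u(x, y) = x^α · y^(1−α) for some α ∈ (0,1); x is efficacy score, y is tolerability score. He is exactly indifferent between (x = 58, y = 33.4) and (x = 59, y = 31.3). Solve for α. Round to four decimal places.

α ≈ 0.7916

Set the two utilities equal: 58^α·33.4^(1−α) = 59^α·31.3^(1−α).
(58/59)^α = (31.3/33.4)^(1−α); take logs: α·ln(58/59) = (1−α)·ln(31.3/33.4), i.e. α·-0.0170944 = (1−α)·-0.0649378.
Thus α·(-0.0820322) = -0.0649378, so α = -0.0649378/-0.0820322 ≈ 0.7916.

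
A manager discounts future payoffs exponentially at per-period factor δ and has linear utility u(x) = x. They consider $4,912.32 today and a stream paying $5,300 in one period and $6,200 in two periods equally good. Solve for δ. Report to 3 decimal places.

Present value of the stream is 5300·δ + 6200·δ². Indifference gives 5300δ + 6200δ² = 4912.32.
So 6200δ² + 5300δ − 4912.32 = 0.
The positive root is δ = [−5300 + √(5300² + 4·6200·4912.32)] / (2·6200) = (−5300 + 12244.000)/12400 ≈ 0.560.

δ ≈ 0.560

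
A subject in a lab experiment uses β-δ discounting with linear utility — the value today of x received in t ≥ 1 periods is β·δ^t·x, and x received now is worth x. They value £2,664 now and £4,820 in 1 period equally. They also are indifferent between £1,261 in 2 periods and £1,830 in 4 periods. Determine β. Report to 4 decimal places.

From the later pair, β·δ^2·1261 = β·δ^4·1830; dividing through, δ^2 = 1261/1830 = 0.68907, so δ = 0.83010.
Substituting δ into 2664 = β·δ·4820: β = 2664/(4001.097) ≈ 0.6658.

β ≈ 0.6658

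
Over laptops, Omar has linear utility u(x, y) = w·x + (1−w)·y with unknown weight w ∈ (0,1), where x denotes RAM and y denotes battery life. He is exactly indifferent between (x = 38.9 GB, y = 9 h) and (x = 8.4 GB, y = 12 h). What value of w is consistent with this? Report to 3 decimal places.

w = 0.090

Indifference: w·38.9 + (1−w)·9 = w·8.4 + (1−w)·12.
Rearranging, 30.5·w − 3·(1−w) = 0.
Hence w = 3/(30.5+3) = 3/33.5 = 0.090.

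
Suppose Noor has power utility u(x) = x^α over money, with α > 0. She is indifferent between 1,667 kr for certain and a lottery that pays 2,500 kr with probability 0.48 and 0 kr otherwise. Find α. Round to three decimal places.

Since u(0) = 0, the lottery's EU is 0.48·2500^α.
Equating: 1667^α = 0.48·2500^α, i.e. 0.6668^α = 0.48.
Take logs: α = ln 0.48 / ln(1667/2500) ≈ 1.81108.

α ≈ 1.811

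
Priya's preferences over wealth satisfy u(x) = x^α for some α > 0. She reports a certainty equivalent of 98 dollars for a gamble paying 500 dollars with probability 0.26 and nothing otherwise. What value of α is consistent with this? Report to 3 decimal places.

α ≈ 0.827

The lottery's expected utility is 0.26·u(500) + 0.74·u(0) = 0.26·500^α (since u(0) = 0 for α > 0).
Equating: 98^α = 0.26·500^α, i.e. 0.1960^α = 0.26.
Take logs: α = ln 0.26 / ln(98/500) ≈ 0.82661.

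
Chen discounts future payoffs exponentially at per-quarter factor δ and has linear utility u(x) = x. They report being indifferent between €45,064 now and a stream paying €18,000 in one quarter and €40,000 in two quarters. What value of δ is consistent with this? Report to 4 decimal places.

δ ≈ 0.8600

Equating present values: 45064 = 18000δ + 40000δ².
So 40000δ² + 18000δ − 45064 = 0.
δ = (−18000 + √(18000² + 4·40000·45064)) / (2·40000) = (−18000 + √7534240000.00) / 80000 ≈ 0.8600.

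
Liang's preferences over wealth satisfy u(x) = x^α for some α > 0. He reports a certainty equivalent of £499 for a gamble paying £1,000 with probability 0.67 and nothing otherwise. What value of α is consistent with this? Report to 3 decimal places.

Since u(0) = 0, the lottery's EU is 0.67·1000^α.
Equating: 499^α = 0.67·1000^α, i.e. 0.4990^α = 0.67.
α = ln(0.67) / ln(499/1000) = -0.400478/-0.695149 ≈ 0.576.

α ≈ 0.576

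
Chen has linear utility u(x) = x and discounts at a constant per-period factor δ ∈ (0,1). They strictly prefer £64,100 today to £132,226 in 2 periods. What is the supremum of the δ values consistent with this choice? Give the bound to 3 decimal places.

δ < 0.696

Under u(x) = x this choice says 64100 > δ^2·132226.
Dividing by 132226: δ^2 < 0.48478. Both sides are positive, so the square root keeps the direction.
δ < (64100/132226)^(1/2) ≈ 0.696.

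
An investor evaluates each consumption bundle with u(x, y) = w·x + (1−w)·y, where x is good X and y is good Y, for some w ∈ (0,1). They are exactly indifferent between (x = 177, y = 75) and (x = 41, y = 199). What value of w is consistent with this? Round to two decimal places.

w = 0.48

Indifference: w·177 + (1−w)·75 = w·41 + (1−w)·199.
w·(177−41) = (1−w)·(199−75), i.e. w·136 = (1−w)·124.
Hence w = 124/(136+124) = 124/260 = 0.48.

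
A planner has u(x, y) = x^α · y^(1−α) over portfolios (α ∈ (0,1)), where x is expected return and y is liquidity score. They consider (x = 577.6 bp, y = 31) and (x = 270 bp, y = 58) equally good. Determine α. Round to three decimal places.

Set the two utilities equal: 577.6^α·31^(1−α) = 270^α·58^(1−α).
Taking logs: α·ln 577.6 + (1−α)·ln 31 = α·ln 270 + (1−α)·ln 58, i.e. α·0.760460 = (1−α)·0.626456.
So α/(1−α) = (0.626456)/(0.760460) = 0.823786, and α = 0.823786/1.823786 ≈ 0.452.

α ≈ 0.452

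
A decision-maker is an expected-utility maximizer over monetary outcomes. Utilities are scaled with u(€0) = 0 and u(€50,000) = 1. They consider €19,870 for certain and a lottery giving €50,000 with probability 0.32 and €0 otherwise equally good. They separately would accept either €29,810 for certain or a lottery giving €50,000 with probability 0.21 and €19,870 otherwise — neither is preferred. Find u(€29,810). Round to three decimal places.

0.463

First, u(€19,870) = 0.32·u(€50,000) + 0.68·u(€0) = 0.32.
The second indifference gives u(€29,810) = 0.21·u(€50,000) + 0.79·u(€19,870) = 0.21·1.00 + 0.79·0.32 = 0.4628.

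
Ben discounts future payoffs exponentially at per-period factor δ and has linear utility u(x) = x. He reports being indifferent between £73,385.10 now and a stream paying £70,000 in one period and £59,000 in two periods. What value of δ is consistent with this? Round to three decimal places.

The stream is worth 70000δ + 59000δ² today, so 70000δ + 59000δ² = 73385.10.
That is, 59000δ² + 70000δ − 73385.10 = 0, a quadratic in δ.
δ = (−70000 + √(70000² + 4·59000·73385.10)) / (2·59000) = (−70000 + √22218883600.00) / 118000 ≈ 0.670.

δ ≈ 0.670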